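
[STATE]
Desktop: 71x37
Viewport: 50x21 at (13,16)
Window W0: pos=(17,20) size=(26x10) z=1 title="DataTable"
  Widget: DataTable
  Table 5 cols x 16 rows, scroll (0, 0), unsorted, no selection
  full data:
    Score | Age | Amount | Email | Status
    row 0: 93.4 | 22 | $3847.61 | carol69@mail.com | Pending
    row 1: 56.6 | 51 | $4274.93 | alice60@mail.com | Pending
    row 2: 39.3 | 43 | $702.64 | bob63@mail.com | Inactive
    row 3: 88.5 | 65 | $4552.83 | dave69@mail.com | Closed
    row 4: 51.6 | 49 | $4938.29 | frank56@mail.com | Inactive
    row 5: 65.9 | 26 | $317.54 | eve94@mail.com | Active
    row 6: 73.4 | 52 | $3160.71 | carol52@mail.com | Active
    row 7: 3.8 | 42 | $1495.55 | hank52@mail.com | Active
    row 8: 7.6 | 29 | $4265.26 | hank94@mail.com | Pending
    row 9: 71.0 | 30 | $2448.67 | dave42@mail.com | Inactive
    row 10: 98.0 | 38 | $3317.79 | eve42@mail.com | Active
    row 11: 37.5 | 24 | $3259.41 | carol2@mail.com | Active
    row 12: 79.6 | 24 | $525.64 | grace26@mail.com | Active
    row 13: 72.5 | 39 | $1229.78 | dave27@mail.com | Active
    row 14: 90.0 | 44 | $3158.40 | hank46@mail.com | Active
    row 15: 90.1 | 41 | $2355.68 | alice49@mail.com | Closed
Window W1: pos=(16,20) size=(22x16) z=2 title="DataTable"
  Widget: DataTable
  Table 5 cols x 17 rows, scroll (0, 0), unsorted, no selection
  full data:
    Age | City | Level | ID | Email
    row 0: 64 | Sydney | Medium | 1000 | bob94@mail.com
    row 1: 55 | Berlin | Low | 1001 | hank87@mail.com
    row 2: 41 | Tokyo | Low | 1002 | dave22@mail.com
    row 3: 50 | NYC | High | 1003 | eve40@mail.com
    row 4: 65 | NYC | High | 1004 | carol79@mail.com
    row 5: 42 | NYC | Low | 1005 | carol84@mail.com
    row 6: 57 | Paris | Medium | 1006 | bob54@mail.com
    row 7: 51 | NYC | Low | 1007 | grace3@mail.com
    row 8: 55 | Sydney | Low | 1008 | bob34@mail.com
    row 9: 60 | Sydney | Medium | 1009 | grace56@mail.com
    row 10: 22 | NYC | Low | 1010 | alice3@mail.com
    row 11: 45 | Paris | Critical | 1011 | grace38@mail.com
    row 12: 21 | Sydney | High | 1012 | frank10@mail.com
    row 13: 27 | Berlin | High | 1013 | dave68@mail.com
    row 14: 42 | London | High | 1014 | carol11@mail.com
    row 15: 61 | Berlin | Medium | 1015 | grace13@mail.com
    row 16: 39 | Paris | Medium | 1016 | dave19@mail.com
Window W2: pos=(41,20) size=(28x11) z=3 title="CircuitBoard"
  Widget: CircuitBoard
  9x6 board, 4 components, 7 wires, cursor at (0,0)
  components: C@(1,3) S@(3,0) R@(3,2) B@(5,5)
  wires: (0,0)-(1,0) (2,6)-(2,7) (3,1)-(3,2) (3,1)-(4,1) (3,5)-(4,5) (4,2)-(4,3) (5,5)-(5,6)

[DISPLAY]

                                                  
                                                  
                                                  
                                                  
   ┏━━━━━━━━━━━━━━━━━━━━┓━━━┏━━━━━━━━━━━━━━━━━━━━━
   ┃ DataTable          ┃   ┃ CircuitBoard        
   ┠────────────────────┨───┠─────────────────────
   ┃Age│City  │Level   │┃mai┃   0 1 2 3 4 5 6 7 8 
   ┃───┼──────┼────────┼┃───┃0  [.]               
   ┃64 │Sydney│Medium  │┃aro┃    │                
   ┃55 │Berlin│Low     │┃lic┃1   ·           C    
   ┃41 │Tokyo │Low     │┃ob6┃                     
   ┃50 │NYC   │High    │┃ave┃2                    
   ┃65 │NYC   │High    │┃━━━┃                     
   ┃42 │NYC   │Low     │┃   ┗━━━━━━━━━━━━━━━━━━━━━
   ┃57 │Paris │Medium  │┃                         
   ┃51 │NYC   │Low     │┃                         
   ┃55 │Sydney│Low     │┃                         
   ┃60 │Sydney│Medium  │┃                         
   ┗━━━━━━━━━━━━━━━━━━━━┛                         
                                                  


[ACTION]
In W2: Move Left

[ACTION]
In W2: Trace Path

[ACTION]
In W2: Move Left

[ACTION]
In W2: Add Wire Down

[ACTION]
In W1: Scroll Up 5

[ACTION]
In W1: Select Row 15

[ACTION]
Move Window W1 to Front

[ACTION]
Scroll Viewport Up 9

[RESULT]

                                                  
                                                  
                                                  
                                                  
                                                  
                                                  
                                                  
                                                  
                                                  
                                                  
                                                  
                                                  
                                                  
   ┏━━━━━━━━━━━━━━━━━━━━┓━━━┏━━━━━━━━━━━━━━━━━━━━━
   ┃ DataTable          ┃   ┃ CircuitBoard        
   ┠────────────────────┨───┠─────────────────────
   ┃Age│City  │Level   │┃mai┃   0 1 2 3 4 5 6 7 8 
   ┃───┼──────┼────────┼┃───┃0  [.]               
   ┃64 │Sydney│Medium  │┃aro┃    │                
   ┃55 │Berlin│Low     │┃lic┃1   ·           C    
   ┃41 │Tokyo │Low     │┃ob6┃                     


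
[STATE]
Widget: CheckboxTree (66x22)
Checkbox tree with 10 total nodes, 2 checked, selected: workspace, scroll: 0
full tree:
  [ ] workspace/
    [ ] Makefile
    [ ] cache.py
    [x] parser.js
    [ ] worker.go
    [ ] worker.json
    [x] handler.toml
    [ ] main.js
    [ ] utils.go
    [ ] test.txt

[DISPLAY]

>[-] workspace/                                                   
   [ ] Makefile                                                   
   [ ] cache.py                                                   
   [x] parser.js                                                  
   [ ] worker.go                                                  
   [ ] worker.json                                                
   [x] handler.toml                                               
   [ ] main.js                                                    
   [ ] utils.go                                                   
   [ ] test.txt                                                   
                                                                  
                                                                  
                                                                  
                                                                  
                                                                  
                                                                  
                                                                  
                                                                  
                                                                  
                                                                  
                                                                  
                                                                  


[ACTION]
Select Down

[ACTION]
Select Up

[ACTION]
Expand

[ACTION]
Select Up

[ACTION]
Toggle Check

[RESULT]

>[x] workspace/                                                   
   [x] Makefile                                                   
   [x] cache.py                                                   
   [x] parser.js                                                  
   [x] worker.go                                                  
   [x] worker.json                                                
   [x] handler.toml                                               
   [x] main.js                                                    
   [x] utils.go                                                   
   [x] test.txt                                                   
                                                                  
                                                                  
                                                                  
                                                                  
                                                                  
                                                                  
                                                                  
                                                                  
                                                                  
                                                                  
                                                                  
                                                                  


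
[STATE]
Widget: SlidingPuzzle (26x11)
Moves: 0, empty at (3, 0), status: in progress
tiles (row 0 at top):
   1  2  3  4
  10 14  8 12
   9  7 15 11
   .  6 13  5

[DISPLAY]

┌────┬────┬────┬────┐     
│  1 │  2 │  3 │  4 │     
├────┼────┼────┼────┤     
│ 10 │ 14 │  8 │ 12 │     
├────┼────┼────┼────┤     
│  9 │  7 │ 15 │ 11 │     
├────┼────┼────┼────┤     
│    │  6 │ 13 │  5 │     
└────┴────┴────┴────┘     
Moves: 0                  
                          


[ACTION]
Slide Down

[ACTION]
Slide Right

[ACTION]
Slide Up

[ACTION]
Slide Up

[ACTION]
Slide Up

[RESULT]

┌────┬────┬────┬────┐     
│  1 │  2 │  3 │  4 │     
├────┼────┼────┼────┤     
│ 10 │ 14 │  8 │ 12 │     
├────┼────┼────┼────┤     
│  9 │  7 │ 15 │ 11 │     
├────┼────┼────┼────┤     
│    │  6 │ 13 │  5 │     
└────┴────┴────┴────┘     
Moves: 2                  
                          


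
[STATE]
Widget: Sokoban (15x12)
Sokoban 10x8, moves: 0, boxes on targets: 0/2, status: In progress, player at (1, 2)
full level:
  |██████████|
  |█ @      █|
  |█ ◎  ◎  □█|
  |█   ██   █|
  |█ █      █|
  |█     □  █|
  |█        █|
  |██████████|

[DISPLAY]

██████████     
█ @      █     
█ ◎  ◎  □█     
█   ██   █     
█ █      █     
█     □  █     
█        █     
██████████     
Moves: 0  0/2  
               
               
               


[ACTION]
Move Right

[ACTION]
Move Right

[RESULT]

██████████     
█   @    █     
█ ◎  ◎  □█     
█   ██   █     
█ █      █     
█     □  █     
█        █     
██████████     
Moves: 2  0/2  
               
               
               


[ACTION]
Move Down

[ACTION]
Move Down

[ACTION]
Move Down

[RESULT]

██████████     
█        █     
█ ◎ @◎  □█     
█   ██   █     
█ █      █     
█     □  █     
█        █     
██████████     
Moves: 3  0/2  
               
               
               


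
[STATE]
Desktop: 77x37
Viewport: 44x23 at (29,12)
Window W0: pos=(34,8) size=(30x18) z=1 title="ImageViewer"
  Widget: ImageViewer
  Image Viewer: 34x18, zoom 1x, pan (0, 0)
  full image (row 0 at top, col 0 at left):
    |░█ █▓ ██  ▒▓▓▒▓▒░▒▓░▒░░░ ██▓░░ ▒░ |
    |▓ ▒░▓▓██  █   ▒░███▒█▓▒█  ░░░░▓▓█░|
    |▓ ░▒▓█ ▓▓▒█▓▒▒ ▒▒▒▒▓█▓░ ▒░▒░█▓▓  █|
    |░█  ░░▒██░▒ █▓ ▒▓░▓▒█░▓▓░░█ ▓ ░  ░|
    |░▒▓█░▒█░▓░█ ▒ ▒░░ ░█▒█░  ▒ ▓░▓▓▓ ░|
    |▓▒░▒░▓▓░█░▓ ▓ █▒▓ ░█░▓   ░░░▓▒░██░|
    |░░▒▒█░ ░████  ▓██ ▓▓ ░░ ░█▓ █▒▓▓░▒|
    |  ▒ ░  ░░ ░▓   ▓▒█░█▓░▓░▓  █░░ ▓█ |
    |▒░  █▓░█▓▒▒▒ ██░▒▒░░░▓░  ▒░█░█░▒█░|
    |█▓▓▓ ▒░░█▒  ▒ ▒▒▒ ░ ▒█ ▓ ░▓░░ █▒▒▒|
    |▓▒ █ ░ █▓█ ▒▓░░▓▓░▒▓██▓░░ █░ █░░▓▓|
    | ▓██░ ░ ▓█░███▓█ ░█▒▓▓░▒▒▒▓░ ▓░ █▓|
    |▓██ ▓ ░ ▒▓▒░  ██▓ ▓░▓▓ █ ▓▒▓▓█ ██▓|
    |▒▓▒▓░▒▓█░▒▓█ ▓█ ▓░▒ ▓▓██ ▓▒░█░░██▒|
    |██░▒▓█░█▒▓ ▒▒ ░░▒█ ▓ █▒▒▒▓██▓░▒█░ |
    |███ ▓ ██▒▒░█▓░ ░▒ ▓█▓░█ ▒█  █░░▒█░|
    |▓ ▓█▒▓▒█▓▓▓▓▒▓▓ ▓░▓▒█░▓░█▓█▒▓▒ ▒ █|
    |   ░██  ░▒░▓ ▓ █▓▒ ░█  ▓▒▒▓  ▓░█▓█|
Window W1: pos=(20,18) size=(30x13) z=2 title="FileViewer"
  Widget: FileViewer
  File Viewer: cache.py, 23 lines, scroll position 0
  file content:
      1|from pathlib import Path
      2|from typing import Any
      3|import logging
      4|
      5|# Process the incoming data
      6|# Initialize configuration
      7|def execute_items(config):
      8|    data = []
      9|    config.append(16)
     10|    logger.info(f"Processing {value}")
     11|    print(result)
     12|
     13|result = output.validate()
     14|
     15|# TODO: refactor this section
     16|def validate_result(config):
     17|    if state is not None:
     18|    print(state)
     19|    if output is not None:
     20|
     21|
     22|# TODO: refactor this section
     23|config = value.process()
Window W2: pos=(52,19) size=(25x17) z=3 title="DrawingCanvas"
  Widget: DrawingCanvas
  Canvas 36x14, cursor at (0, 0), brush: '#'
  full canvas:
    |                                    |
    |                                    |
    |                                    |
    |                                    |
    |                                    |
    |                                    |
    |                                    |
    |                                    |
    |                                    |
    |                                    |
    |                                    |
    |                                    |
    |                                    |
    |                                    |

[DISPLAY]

     ┃▓ ▒░▓▓██  █   ▒░███▒█▓▒█  ░░┃         
     ┃▓ ░▒▓█ ▓▓▒█▓▒▒ ▒▒▒▒▓█▓░ ▒░▒░┃         
     ┃░█  ░░▒██░▒ █▓ ▒▓░▓▒█░▓▓░░█ ┃         
     ┃░▒▓█░▒█░▓░█ ▒ ▒░░ ░█▒█░  ▒ ▓┃         
     ┃▓▒░▒░▓▓░█░▓ ▓ █▒▓ ░█░▓   ░░░┃         
     ┃░░▒▒█░ ░████  ▓██ ▓▓ ░░ ░█▓ ┃         
━━━━━━━━━━━━━━━━━━━━┓▓▒█░█▓░▓░▓  █┃         
wer                 ┃░▒┏━━━━━━━━━━━━━━━━━━━━
────────────────────┨▒▒┃ DrawingCanvas      
hlib import Path   ▲┃▓▓┠────────────────────
ing import Any     █┃█ ┃+                   
ogging             ░┃█▓┃                    
                   ░┃ ▓┃                    
s the incoming data░┃━━┃                    
lize configuration ░┃  ┃                    
ute_items(config): ░┃  ┃                    
 = []              ░┃  ┃                    
ig.append(16)      ▼┃  ┃                    
━━━━━━━━━━━━━━━━━━━━┛  ┃                    
                       ┃                    
                       ┃                    
                       ┃                    
                       ┃                    


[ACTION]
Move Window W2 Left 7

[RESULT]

     ┃▓ ▒░▓▓██  █   ▒░███▒█▓▒█  ░░┃         
     ┃▓ ░▒▓█ ▓▓▒█▓▒▒ ▒▒▒▒▓█▓░ ▒░▒░┃         
     ┃░█  ░░▒██░▒ █▓ ▒▓░▓▒█░▓▓░░█ ┃         
     ┃░▒▓█░▒█░▓░█ ▒ ▒░░ ░█▒█░  ▒ ▓┃         
     ┃▓▒░▒░▓▓░█░▓ ▓ █▒▓ ░█░▓   ░░░┃         
     ┃░░▒▒█░ ░████  ▓██ ▓▓ ░░ ░█▓ ┃         
━━━━━━━━━━━━━━━━━━━━┓▓▒█░█▓░▓░▓  █┃         
wer             ┏━━━━━━━━━━━━━━━━━━━━━━━┓   
────────────────┃ DrawingCanvas         ┃   
hlib import Path┠───────────────────────┨   
ing import Any  ┃+                      ┃   
ogging          ┃                       ┃   
                ┃                       ┃   
s the incoming d┃                       ┃   
lize configurati┃                       ┃   
ute_items(config┃                       ┃   
 = []           ┃                       ┃   
ig.append(16)   ┃                       ┃   
━━━━━━━━━━━━━━━━┃                       ┃   
                ┃                       ┃   
                ┃                       ┃   
                ┃                       ┃   
                ┃                       ┃   


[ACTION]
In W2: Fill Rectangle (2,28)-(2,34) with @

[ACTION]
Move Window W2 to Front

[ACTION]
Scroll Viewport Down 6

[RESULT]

     ┃░█  ░░▒██░▒ █▓ ▒▓░▓▒█░▓▓░░█ ┃         
     ┃░▒▓█░▒█░▓░█ ▒ ▒░░ ░█▒█░  ▒ ▓┃         
     ┃▓▒░▒░▓▓░█░▓ ▓ █▒▓ ░█░▓   ░░░┃         
     ┃░░▒▒█░ ░████  ▓██ ▓▓ ░░ ░█▓ ┃         
━━━━━━━━━━━━━━━━━━━━┓▓▒█░█▓░▓░▓  █┃         
wer             ┏━━━━━━━━━━━━━━━━━━━━━━━┓   
────────────────┃ DrawingCanvas         ┃   
hlib import Path┠───────────────────────┨   
ing import Any  ┃+                      ┃   
ogging          ┃                       ┃   
                ┃                       ┃   
s the incoming d┃                       ┃   
lize configurati┃                       ┃   
ute_items(config┃                       ┃   
 = []           ┃                       ┃   
ig.append(16)   ┃                       ┃   
━━━━━━━━━━━━━━━━┃                       ┃   
                ┃                       ┃   
                ┃                       ┃   
                ┃                       ┃   
                ┃                       ┃   
                ┗━━━━━━━━━━━━━━━━━━━━━━━┛   
                                            


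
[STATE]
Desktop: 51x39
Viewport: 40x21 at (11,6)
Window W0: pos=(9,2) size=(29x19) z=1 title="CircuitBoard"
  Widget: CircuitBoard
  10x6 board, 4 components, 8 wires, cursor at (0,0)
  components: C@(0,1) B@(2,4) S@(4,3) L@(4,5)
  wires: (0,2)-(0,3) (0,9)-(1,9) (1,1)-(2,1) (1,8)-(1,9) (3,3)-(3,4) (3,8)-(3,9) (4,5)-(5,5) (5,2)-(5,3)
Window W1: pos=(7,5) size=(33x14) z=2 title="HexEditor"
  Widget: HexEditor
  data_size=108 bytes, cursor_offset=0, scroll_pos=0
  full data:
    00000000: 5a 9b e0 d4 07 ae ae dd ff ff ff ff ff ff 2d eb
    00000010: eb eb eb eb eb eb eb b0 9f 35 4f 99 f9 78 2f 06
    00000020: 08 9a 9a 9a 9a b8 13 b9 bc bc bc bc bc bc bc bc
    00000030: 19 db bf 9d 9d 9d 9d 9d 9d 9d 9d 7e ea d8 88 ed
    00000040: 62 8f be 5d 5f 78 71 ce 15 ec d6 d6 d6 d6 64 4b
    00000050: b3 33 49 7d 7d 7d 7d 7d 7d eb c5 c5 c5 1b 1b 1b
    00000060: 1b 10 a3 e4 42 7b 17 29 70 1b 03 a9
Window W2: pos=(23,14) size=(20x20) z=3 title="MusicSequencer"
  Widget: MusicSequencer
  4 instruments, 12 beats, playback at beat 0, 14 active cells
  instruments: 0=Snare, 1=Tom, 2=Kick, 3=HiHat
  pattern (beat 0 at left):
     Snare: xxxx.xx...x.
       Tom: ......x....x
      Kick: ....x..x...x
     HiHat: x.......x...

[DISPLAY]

xEditor                     ┃           
────────────────────────────┨           
00000  5A 9b e0 d4 07 ae ae ┃           
00010  eb eb eb eb eb eb eb ┃           
00020  08 9a 9a 9a 9a b8 13 ┃           
00030  19 db bf 9d 9d 9d 9d ┃           
00040  62 8f be 5d 5f 78 71 ┃           
00050  b3 33 49 7d 7d 7d 7d ┃           
00060  1b 10┏━━━━━━━━━━━━━━━━━━┓        
            ┃ MusicSequencer   ┃        
            ┠──────────────────┨        
            ┃      ▼12345678901┃        
━━━━━━━━━━━━┃ Snare████·██···█·┃        
            ┃   Tom······█····█┃        
━━━━━━━━━━━━┃  Kick····█··█···█┃        
            ┃ HiHat█·······█···┃        
            ┃                  ┃        
            ┃                  ┃        
            ┃                  ┃        
            ┃                  ┃        
            ┃                  ┃        


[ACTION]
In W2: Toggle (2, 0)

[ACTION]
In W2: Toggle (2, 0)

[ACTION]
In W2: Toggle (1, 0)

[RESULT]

xEditor                     ┃           
────────────────────────────┨           
00000  5A 9b e0 d4 07 ae ae ┃           
00010  eb eb eb eb eb eb eb ┃           
00020  08 9a 9a 9a 9a b8 13 ┃           
00030  19 db bf 9d 9d 9d 9d ┃           
00040  62 8f be 5d 5f 78 71 ┃           
00050  b3 33 49 7d 7d 7d 7d ┃           
00060  1b 10┏━━━━━━━━━━━━━━━━━━┓        
            ┃ MusicSequencer   ┃        
            ┠──────────────────┨        
            ┃      ▼12345678901┃        
━━━━━━━━━━━━┃ Snare████·██···█·┃        
            ┃   Tom█·····█····█┃        
━━━━━━━━━━━━┃  Kick····█··█···█┃        
            ┃ HiHat█·······█···┃        
            ┃                  ┃        
            ┃                  ┃        
            ┃                  ┃        
            ┃                  ┃        
            ┃                  ┃        


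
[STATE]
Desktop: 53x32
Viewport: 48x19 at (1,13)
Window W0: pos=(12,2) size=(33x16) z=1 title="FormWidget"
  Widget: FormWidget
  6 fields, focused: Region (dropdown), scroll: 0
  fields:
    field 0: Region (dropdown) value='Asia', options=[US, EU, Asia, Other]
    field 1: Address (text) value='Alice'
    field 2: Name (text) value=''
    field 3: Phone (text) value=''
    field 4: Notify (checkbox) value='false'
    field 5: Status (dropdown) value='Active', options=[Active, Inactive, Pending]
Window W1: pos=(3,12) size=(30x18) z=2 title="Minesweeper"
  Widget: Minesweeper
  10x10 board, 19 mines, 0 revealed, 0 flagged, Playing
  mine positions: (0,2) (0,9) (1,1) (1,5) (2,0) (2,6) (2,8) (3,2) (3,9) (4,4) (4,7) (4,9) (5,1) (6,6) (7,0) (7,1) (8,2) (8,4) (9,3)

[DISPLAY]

  ┃ Minesweeper                ┃           ┃    
  ┠────────────────────────────┨           ┃    
  ┃■■■■■■■■■■                  ┃           ┃    
  ┃■■■■■■■■■■                  ┃           ┃    
  ┃■■■■■■■■■■                  ┃━━━━━━━━━━━┛    
  ┃■■■■■■■■■■                  ┃                
  ┃■■■■■■■■■■                  ┃                
  ┃■■■■■■■■■■                  ┃                
  ┃■■■■■■■■■■                  ┃                
  ┃■■■■■■■■■■                  ┃                
  ┃■■■■■■■■■■                  ┃                
  ┃■■■■■■■■■■                  ┃                
  ┃                            ┃                
  ┃                            ┃                
  ┃                            ┃                
  ┃                            ┃                
  ┗━━━━━━━━━━━━━━━━━━━━━━━━━━━━┛                
                                                
                                                


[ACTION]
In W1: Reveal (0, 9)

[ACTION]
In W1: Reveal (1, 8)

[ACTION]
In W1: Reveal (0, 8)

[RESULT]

  ┃ Minesweeper                ┃           ┃    
  ┠────────────────────────────┨           ┃    
  ┃■■✹■■■■■■✹                  ┃           ┃    
  ┃■✹■■■✹■■■■                  ┃           ┃    
  ┃✹■■■■■✹■✹■                  ┃━━━━━━━━━━━┛    
  ┃■■✹■■■■■■✹                  ┃                
  ┃■■■■✹■■✹■✹                  ┃                
  ┃■✹■■■■■■■■                  ┃                
  ┃■■■■■■✹■■■                  ┃                
  ┃✹✹■■■■■■■■                  ┃                
  ┃■■✹■✹■■■■■                  ┃                
  ┃■■■✹■■■■■■                  ┃                
  ┃                            ┃                
  ┃                            ┃                
  ┃                            ┃                
  ┃                            ┃                
  ┗━━━━━━━━━━━━━━━━━━━━━━━━━━━━┛                
                                                
                                                


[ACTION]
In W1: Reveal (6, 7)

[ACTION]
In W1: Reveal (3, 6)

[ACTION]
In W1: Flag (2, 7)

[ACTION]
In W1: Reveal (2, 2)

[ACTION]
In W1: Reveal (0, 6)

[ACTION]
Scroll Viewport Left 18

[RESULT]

   ┃ Minesweeper                ┃           ┃   
   ┠────────────────────────────┨           ┃   
   ┃■■✹■■■■■■✹                  ┃           ┃   
   ┃■✹■■■✹■■■■                  ┃           ┃   
   ┃✹■■■■■✹■✹■                  ┃━━━━━━━━━━━┛   
   ┃■■✹■■■■■■✹                  ┃               
   ┃■■■■✹■■✹■✹                  ┃               
   ┃■✹■■■■■■■■                  ┃               
   ┃■■■■■■✹■■■                  ┃               
   ┃✹✹■■■■■■■■                  ┃               
   ┃■■✹■✹■■■■■                  ┃               
   ┃■■■✹■■■■■■                  ┃               
   ┃                            ┃               
   ┃                            ┃               
   ┃                            ┃               
   ┃                            ┃               
   ┗━━━━━━━━━━━━━━━━━━━━━━━━━━━━┛               
                                                
                                                


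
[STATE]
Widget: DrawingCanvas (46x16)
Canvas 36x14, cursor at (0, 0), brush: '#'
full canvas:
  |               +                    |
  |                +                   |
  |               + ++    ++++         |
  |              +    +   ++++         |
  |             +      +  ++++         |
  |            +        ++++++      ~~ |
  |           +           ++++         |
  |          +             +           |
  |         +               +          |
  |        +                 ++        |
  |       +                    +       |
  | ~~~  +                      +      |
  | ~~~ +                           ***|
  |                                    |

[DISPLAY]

+              +                              
                +                             
               + ++    ++++                   
              +    +   ++++                   
             +      +  ++++                   
            +        ++++++      ~~           
           +           ++++                   
          +             +                     
         +               +                    
        +                 ++                  
       +                    +                 
 ~~~  +                      +                
 ~~~ +                           ***          
                                              
                                              
                                              


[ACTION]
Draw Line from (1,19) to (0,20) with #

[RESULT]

+              +    #                         
                +  #                          
               + ++    ++++                   
              +    +   ++++                   
             +      +  ++++                   
            +        ++++++      ~~           
           +           ++++                   
          +             +                     
         +               +                    
        +                 ++                  
       +                    +                 
 ~~~  +                      +                
 ~~~ +                           ***          
                                              
                                              
                                              


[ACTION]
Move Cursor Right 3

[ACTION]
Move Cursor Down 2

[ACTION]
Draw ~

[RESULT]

               +    #                         
                +  #                          
   ~           + ++    ++++                   
              +    +   ++++                   
             +      +  ++++                   
            +        ++++++      ~~           
           +           ++++                   
          +             +                     
         +               +                    
        +                 ++                  
       +                    +                 
 ~~~  +                      +                
 ~~~ +                           ***          
                                              
                                              
                                              


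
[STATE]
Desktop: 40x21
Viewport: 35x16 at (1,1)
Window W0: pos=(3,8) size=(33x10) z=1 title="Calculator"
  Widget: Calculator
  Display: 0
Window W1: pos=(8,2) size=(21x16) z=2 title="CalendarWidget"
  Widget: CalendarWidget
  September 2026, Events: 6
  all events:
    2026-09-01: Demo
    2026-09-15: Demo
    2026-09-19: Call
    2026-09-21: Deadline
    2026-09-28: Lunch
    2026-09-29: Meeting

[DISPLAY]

                                   
       ┏━━━━━━━━━━━━━━━━━━━┓       
       ┃ CalendarWidget    ┃       
       ┠───────────────────┨       
       ┃   September 2026  ┃       
       ┃Mo Tu We Th Fr Sa S┃       
       ┃    1*  2  3  4  5 ┃       
  ┏━━━━┃ 7  8  9 10 11 12 1┃━━━━━━┓
  ┃ Cal┃14 15* 16 17 18 19*┃      ┃
  ┠────┃21* 22 23 24 25 26 ┃──────┨
  ┃    ┃28* 29* 30         ┃     0┃
  ┃┌───┃                   ┃      ┃
  ┃│ 7 ┃                   ┃      ┃
  ┃├───┃                   ┃      ┃
  ┃│ 4 ┃                   ┃      ┃
  ┃└───┃                   ┃      ┃


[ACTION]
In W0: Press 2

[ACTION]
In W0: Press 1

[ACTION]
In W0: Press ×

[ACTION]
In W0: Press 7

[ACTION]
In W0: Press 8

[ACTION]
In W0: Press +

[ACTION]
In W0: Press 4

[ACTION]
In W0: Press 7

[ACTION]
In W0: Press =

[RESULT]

                                   
       ┏━━━━━━━━━━━━━━━━━━━┓       
       ┃ CalendarWidget    ┃       
       ┠───────────────────┨       
       ┃   September 2026  ┃       
       ┃Mo Tu We Th Fr Sa S┃       
       ┃    1*  2  3  4  5 ┃       
  ┏━━━━┃ 7  8  9 10 11 12 1┃━━━━━━┓
  ┃ Cal┃14 15* 16 17 18 19*┃      ┃
  ┠────┃21* 22 23 24 25 26 ┃──────┨
  ┃    ┃28* 29* 30         ┃  1685┃
  ┃┌───┃                   ┃      ┃
  ┃│ 7 ┃                   ┃      ┃
  ┃├───┃                   ┃      ┃
  ┃│ 4 ┃                   ┃      ┃
  ┃└───┃                   ┃      ┃


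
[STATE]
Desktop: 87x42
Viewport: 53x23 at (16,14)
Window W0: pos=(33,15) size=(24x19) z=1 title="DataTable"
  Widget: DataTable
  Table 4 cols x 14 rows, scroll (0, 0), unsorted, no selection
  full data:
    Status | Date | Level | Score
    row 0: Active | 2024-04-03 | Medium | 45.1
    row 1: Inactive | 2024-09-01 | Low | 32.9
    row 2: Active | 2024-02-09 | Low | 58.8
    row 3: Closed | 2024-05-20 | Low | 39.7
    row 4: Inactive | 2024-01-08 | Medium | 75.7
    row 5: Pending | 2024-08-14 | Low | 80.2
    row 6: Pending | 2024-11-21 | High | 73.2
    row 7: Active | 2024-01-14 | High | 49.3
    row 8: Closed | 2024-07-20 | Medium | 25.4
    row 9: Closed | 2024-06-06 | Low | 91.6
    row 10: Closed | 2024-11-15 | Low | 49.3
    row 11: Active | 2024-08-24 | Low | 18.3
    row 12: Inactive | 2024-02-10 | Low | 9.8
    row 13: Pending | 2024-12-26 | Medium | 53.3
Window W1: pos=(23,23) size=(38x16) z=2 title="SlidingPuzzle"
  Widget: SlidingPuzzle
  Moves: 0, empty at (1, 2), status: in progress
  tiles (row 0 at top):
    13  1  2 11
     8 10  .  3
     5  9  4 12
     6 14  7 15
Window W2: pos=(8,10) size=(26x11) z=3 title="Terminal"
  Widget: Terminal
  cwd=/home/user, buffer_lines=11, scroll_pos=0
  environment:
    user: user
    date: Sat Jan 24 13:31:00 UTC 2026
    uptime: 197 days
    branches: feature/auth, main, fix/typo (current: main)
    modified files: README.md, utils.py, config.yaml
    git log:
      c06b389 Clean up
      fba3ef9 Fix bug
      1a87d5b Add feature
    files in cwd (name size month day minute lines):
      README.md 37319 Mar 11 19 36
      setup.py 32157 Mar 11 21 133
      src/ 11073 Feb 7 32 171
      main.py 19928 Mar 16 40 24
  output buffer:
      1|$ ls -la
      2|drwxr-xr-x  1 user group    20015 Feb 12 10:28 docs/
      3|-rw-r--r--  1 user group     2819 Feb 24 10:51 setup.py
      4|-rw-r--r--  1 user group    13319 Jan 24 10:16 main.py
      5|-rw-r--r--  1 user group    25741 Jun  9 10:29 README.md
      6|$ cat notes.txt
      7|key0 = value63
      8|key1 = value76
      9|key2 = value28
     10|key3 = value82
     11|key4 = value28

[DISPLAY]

r-x  1 user group┃                                   
r--  1 user group┃━━━━━━━━━━━━━━━━━━━━━━┓            
r--  1 user group┃ DataTable            ┃            
r--  1 user group┃──────────────────────┨            
otes.txt         ┃Status  │Date      │Le┃            
value63          ┃────────┼──────────┼──┃            
━━━━━━━━━━━━━━━━━┛Active  │2024-04-03│Me┃            
                 ┃Inactive│2024-09-01│Lo┃            
                 ┃Active  │2024-02-09│Lo┃            
       ┏━━━━━━━━━━━━━━━━━━━━━━━━━━━━━━━━━━━━┓        
       ┃ SlidingPuzzle                      ┃        
       ┠────────────────────────────────────┨        
       ┃┌────┬────┬────┬────┐               ┃        
       ┃│ 13 │  1 │  2 │ 11 │               ┃        
       ┃├────┼────┼────┼────┤               ┃        
       ┃│  8 │ 10 │    │  3 │               ┃        
       ┃├────┼────┼────┼────┤               ┃        
       ┃│  5 │  9 │  4 │ 12 │               ┃        
       ┃├────┼────┼────┼────┤               ┃        
       ┃│  6 │ 14 │  7 │ 15 │               ┃        
       ┃└────┴────┴────┴────┘               ┃        
       ┃Moves: 0                            ┃        
       ┃                                    ┃        


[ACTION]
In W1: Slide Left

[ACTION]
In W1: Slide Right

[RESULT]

r-x  1 user group┃                                   
r--  1 user group┃━━━━━━━━━━━━━━━━━━━━━━┓            
r--  1 user group┃ DataTable            ┃            
r--  1 user group┃──────────────────────┨            
otes.txt         ┃Status  │Date      │Le┃            
value63          ┃────────┼──────────┼──┃            
━━━━━━━━━━━━━━━━━┛Active  │2024-04-03│Me┃            
                 ┃Inactive│2024-09-01│Lo┃            
                 ┃Active  │2024-02-09│Lo┃            
       ┏━━━━━━━━━━━━━━━━━━━━━━━━━━━━━━━━━━━━┓        
       ┃ SlidingPuzzle                      ┃        
       ┠────────────────────────────────────┨        
       ┃┌────┬────┬────┬────┐               ┃        
       ┃│ 13 │  1 │  2 │ 11 │               ┃        
       ┃├────┼────┼────┼────┤               ┃        
       ┃│  8 │ 10 │    │  3 │               ┃        
       ┃├────┼────┼────┼────┤               ┃        
       ┃│  5 │  9 │  4 │ 12 │               ┃        
       ┃├────┼────┼────┼────┤               ┃        
       ┃│  6 │ 14 │  7 │ 15 │               ┃        
       ┃└────┴────┴────┴────┘               ┃        
       ┃Moves: 2                            ┃        
       ┃                                    ┃        


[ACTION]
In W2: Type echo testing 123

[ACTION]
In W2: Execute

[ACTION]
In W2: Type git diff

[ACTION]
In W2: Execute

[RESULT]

ain.py           ┃                                   
ain.py           ┃━━━━━━━━━━━━━━━━━━━━━━┓            
 +1,4 @@         ┃ DataTable            ┃            
ted              ┃──────────────────────┨            
 sys             ┃Status  │Date      │Le┃            
                 ┃────────┼──────────┼──┃            
━━━━━━━━━━━━━━━━━┛Active  │2024-04-03│Me┃            
                 ┃Inactive│2024-09-01│Lo┃            
                 ┃Active  │2024-02-09│Lo┃            
       ┏━━━━━━━━━━━━━━━━━━━━━━━━━━━━━━━━━━━━┓        
       ┃ SlidingPuzzle                      ┃        
       ┠────────────────────────────────────┨        
       ┃┌────┬────┬────┬────┐               ┃        
       ┃│ 13 │  1 │  2 │ 11 │               ┃        
       ┃├────┼────┼────┼────┤               ┃        
       ┃│  8 │ 10 │    │  3 │               ┃        
       ┃├────┼────┼────┼────┤               ┃        
       ┃│  5 │  9 │  4 │ 12 │               ┃        
       ┃├────┼────┼────┼────┤               ┃        
       ┃│  6 │ 14 │  7 │ 15 │               ┃        
       ┃└────┴────┴────┴────┘               ┃        
       ┃Moves: 2                            ┃        
       ┃                                    ┃        
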